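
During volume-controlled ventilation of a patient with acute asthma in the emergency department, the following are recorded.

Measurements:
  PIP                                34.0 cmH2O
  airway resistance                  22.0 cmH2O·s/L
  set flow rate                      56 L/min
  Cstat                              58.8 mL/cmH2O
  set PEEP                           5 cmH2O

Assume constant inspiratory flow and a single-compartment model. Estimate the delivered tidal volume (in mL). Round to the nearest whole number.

Flow: 56 L/min ÷ 60 = 0.9333 L/s.
Equation of motion (constant flow): PIP = Vt/C + R·V̇ + PEEP.
Vt/C = PIP − R·V̇ − PEEP = 34.0 − 20.533 − 5 = 8.467 cmH2O.
Vt = C × 8.467 = 58.8 × 8.467 = 497.86 mL.

498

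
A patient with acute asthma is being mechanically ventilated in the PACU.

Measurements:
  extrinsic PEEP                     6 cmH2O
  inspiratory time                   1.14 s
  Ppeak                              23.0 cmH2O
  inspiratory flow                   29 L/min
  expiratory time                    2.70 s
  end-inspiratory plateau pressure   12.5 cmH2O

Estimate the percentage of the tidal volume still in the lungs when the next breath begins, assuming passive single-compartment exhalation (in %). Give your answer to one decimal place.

Flow: 29 L/min ÷ 60 = 0.4833 L/s.
Vt = flow × Ti = 0.4833 L/s × 1.14 s × 1000 mL/L = 550.96 mL.
R = (PIP − Pplat)/V̇ = (23.0 − 12.5) / 0.4833 = 10.5/0.4833 = 21.726 cmH2O·s/L.
C = Vt/(Pplat − PEEP) = 550.96 / (12.5 − 6) = 550.96/6.5 = 84.763 mL/cmH2O.
τ = R × C = 21.726 × 0.08476 L/cmH2O = 1.841 s.
Fraction remaining at end-expiration = e^(−Te/τ) = e^(−2.70/1.841) = 0.2307 → 23.07%.

23.1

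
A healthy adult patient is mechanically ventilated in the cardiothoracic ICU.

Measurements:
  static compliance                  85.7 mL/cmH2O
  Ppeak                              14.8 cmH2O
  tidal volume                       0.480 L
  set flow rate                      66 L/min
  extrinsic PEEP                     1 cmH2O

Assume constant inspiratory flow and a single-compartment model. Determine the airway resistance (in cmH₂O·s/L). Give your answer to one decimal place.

Flow: 66 L/min ÷ 60 = 1.1 L/s.
Equation of motion (constant flow): PIP = Vt/C + R·V̇ + PEEP.
R·V̇ = PIP − Vt/C − PEEP = 14.8 − 480/85.7 − 1 = 14.8 − 5.601 − 1 = 8.199 cmH2O.
R = 8.199 / 1.1 = 7.454 cmH2O·s/L.

7.5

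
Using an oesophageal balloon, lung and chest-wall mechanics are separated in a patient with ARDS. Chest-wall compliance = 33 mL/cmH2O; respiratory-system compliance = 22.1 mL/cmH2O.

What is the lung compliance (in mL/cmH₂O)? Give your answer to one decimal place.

1/CL = 1/Crs − 1/Ccw.
1/CL = 1/22.1 − 1/33 = 0.01495.
CL = 66.89 mL/cmH2O.

66.9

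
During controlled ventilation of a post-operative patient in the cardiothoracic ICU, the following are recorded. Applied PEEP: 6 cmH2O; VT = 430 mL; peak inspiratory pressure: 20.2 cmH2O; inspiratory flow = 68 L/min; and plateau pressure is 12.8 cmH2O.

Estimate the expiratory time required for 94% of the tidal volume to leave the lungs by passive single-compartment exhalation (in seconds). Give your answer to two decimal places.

Flow: 68 L/min ÷ 60 = 1.1333 L/s.
R = (PIP − Pplat)/V̇ = (20.2 − 12.8) / 1.1333 = 7.4/1.1333 = 6.53 cmH2O·s/L.
C = Vt/(Pplat − PEEP) = 430.0 / (12.8 − 6) = 430.0/6.8 = 63.235 mL/cmH2O.
τ = R × C = 6.53 × 0.06324 L/cmH2O = 0.413 s.
t = −τ·ln(1 − 0.94) = −0.413·ln(0.06) = 1.162 s.

1.16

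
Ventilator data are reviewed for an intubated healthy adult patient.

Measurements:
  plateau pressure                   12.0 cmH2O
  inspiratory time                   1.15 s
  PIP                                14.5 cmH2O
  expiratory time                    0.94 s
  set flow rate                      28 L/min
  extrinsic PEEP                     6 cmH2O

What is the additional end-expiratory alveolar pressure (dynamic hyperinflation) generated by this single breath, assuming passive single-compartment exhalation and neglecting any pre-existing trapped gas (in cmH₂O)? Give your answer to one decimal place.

Flow: 28 L/min ÷ 60 = 0.4667 L/s.
Vt = flow × Ti = 0.4667 L/s × 1.15 s × 1000 mL/L = 536.71 mL.
R = (PIP − Pplat)/V̇ = (14.5 − 12.0) / 0.4667 = 2.5/0.4667 = 5.357 cmH2O·s/L.
C = Vt/(Pplat − PEEP) = 536.71 / (12.0 − 6) = 536.71/6.0 = 89.452 mL/cmH2O.
τ = R × C = 5.357 × 0.08945 L/cmH2O = 0.4792 s.
Fraction remaining = e^(−Te/τ) = e^(−0.94/0.4792) = 0.1406; trapped volume = 536.71 × 0.1406 = 75.461 mL.
Additional alveolar pressure from trapping ≈ V_trapped / C = 75.461 / 89.452 = 0.8436 cmH2O.

0.8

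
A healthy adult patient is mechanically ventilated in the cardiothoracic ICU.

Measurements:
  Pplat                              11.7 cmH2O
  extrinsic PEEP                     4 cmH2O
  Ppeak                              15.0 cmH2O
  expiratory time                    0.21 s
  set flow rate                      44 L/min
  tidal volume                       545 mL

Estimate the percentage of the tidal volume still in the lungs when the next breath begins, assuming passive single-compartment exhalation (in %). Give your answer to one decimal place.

Flow: 44 L/min ÷ 60 = 0.7333 L/s.
R = (PIP − Pplat)/V̇ = (15.0 − 11.7) / 0.7333 = 3.3/0.7333 = 4.5 cmH2O·s/L.
C = Vt/(Pplat − PEEP) = 545.0 / (11.7 − 4) = 545.0/7.7 = 70.779 mL/cmH2O.
τ = R × C = 4.5 × 0.07078 L/cmH2O = 0.3185 s.
Fraction remaining at end-expiration = e^(−Te/τ) = e^(−0.21/0.3185) = 0.5172 → 51.72%.

51.7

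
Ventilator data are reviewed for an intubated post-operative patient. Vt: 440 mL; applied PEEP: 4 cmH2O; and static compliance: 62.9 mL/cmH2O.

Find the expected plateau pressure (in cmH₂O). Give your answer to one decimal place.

11.0

Pplat = PEEP + Vt / Cstat = 4 + 440 / 62.9 = 4 + 6.995 = 10.995 cmH2O.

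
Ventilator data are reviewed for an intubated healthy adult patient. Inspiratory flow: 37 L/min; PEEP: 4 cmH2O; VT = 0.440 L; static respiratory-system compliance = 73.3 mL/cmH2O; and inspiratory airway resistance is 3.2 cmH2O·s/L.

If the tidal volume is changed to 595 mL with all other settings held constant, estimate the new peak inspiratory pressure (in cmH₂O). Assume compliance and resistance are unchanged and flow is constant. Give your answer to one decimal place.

Flow: 37 L/min ÷ 60 = 0.6167 L/s.
PIP = Vt/C + R·V̇ + PEEP (constant-flow equation of motion).
Only the elastic term changes: ΔPIP = ΔVt / C = (595 − 440) / 73.3 = 2.115 cmH2O.
Original PIP = 440/73.3 + 3.2×0.6167 + 4 = 11.976 cmH2O; new PIP = 11.976 + (2.115) = 14.091 cmH2O.

14.1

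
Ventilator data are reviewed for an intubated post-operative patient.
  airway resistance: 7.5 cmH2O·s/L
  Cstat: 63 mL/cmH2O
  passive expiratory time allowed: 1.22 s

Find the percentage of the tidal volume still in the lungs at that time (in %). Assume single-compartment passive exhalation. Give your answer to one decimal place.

7.6

τ = R × C = 7.5 × 63 mL/cmH2O = 7.5 × 0.063 L/cmH2O = 0.4725 s.
Passive exhalation: V(t)/V₀ = e^(−t/τ) = e^(−1.22/0.4725) = 0.07562.
Fraction remaining = 0.07562 → 7.562%.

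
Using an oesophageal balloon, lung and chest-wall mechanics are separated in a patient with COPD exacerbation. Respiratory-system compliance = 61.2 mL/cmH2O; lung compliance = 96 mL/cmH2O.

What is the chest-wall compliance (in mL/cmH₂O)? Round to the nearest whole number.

169

1/Ccw = 1/Crs − 1/CL.
1/Ccw = 1/61.2 − 1/96 = 0.005923.
Ccw = 168.83 mL/cmH2O.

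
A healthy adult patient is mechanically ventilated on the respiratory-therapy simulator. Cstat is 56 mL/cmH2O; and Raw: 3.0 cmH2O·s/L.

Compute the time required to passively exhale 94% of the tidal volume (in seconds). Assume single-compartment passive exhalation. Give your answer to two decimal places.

0.47

τ = R × C = 3.0 × 56 mL/cmH2O = 3.0 × 0.056 L/cmH2O = 0.168 s.
Exhaled fraction f = 1 − e^(−t/τ) → t = −τ·ln(1 − f) = −0.168·ln(0.06) = 0.4727 s.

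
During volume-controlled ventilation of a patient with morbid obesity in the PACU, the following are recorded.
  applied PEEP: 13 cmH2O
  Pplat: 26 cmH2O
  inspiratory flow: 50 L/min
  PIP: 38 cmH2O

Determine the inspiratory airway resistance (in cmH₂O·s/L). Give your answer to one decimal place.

Flow: 50 L/min ÷ 60 = 0.8333 L/s.
Raw = (PIP − Pplat) / flow = (38 − 26) / 0.8333 = 12.0 / 0.8333 = 14.401 cmH2O·s/L.

14.4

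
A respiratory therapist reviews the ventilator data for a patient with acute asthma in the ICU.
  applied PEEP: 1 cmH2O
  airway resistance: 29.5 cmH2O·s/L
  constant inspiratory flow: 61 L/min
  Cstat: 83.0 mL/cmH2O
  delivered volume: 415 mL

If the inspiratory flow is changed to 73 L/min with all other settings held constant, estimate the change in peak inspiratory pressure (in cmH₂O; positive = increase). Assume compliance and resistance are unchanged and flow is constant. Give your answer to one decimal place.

5.9

Flow: 61 L/min ÷ 60 = 1.0167 L/s.
New flow: 73 L/min ÷ 60 = 1.2167 L/s.
PIP = Vt/C + R·V̇ + PEEP (constant-flow equation of motion).
Only the resistive term changes: ΔPIP = R × ΔV̇ = 29.5 × (1.2167 − 1.0167) = 29.5 × 0.2 = 5.9 cmH2O.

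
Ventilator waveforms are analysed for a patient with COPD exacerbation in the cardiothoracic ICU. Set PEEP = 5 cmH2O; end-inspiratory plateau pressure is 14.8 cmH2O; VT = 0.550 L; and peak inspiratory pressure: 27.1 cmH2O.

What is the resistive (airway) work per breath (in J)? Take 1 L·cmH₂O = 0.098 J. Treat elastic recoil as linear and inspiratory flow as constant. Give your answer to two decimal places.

With constant inspiratory flow the resistive pressure is constant at PIP − Pplat = 27.1 − 14.8 = 12.3 cmH2O, so resistive work = 12.3 × 0.550 = 6.765 L·cmH2O.
× 0.098 J/(L·cmH2O) → 0.663 J.

0.66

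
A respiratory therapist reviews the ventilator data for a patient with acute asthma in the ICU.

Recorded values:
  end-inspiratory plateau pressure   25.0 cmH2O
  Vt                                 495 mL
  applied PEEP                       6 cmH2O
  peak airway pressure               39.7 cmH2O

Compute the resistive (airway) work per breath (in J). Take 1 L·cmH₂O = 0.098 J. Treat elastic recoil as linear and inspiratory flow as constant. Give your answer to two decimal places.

0.71

With constant inspiratory flow the resistive pressure is constant at PIP − Pplat = 39.7 − 25.0 = 14.7 cmH2O, so resistive work = 14.7 × 0.495 = 7.277 L·cmH2O.
× 0.098 J/(L·cmH2O) → 0.7131 J.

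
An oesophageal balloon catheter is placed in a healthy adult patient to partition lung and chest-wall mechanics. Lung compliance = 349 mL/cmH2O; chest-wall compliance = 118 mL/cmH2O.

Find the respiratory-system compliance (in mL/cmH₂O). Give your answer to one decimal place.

Lung and chest wall are elastances in series: 1/Crs = 1/CL + 1/Ccw.
1/Crs = 1/349 + 1/118 = 0.01134.
Crs = 88.183 mL/cmH2O.

88.2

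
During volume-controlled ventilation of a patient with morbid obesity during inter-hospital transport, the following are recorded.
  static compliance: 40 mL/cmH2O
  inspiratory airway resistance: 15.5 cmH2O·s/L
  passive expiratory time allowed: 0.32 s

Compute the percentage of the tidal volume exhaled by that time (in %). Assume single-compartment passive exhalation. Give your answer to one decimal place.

τ = R × C = 15.5 × 40 mL/cmH2O = 15.5 × 0.040 L/cmH2O = 0.62 s.
Passive exhalation: V(t)/V₀ = e^(−t/τ) = e^(−0.32/0.62) = 0.5968.
Fraction exhaled = 1 − 0.5968 = 0.4032 → 40.32%.

40.3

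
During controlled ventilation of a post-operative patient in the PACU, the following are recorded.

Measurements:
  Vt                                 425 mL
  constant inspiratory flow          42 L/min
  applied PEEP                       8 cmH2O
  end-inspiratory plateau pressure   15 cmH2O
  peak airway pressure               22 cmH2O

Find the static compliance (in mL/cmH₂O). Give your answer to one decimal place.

60.7

Cstat = Vt / (Pplat − PEEP) = 425 / (15 − 8) = 425 / 7.0 = 60.714 mL/cmH2O.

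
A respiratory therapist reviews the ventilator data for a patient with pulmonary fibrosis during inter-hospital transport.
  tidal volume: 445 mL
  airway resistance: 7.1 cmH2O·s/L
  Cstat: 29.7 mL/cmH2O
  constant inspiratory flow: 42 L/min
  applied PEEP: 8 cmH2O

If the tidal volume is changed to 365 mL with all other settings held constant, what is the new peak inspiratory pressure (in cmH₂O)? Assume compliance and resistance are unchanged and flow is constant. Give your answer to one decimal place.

25.3

Flow: 42 L/min ÷ 60 = 0.7 L/s.
PIP = Vt/C + R·V̇ + PEEP (constant-flow equation of motion).
Only the elastic term changes: ΔPIP = ΔVt / C = (365 − 445) / 29.7 = -2.694 cmH2O.
Original PIP = 445/29.7 + 7.1×0.7 + 8 = 27.953 cmH2O; new PIP = 27.953 + (-2.694) = 25.259 cmH2O.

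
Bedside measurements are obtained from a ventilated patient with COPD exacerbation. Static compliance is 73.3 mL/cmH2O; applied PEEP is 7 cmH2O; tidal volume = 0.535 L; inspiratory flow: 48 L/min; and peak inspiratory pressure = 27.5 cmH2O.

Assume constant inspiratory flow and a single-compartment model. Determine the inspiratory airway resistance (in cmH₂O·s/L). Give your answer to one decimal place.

16.5

Flow: 48 L/min ÷ 60 = 0.8 L/s.
Equation of motion (constant flow): PIP = Vt/C + R·V̇ + PEEP.
R·V̇ = PIP − Vt/C − PEEP = 27.5 − 535/73.3 − 7 = 27.5 − 7.299 − 7 = 13.201 cmH2O.
R = 13.201 / 0.8 = 16.501 cmH2O·s/L.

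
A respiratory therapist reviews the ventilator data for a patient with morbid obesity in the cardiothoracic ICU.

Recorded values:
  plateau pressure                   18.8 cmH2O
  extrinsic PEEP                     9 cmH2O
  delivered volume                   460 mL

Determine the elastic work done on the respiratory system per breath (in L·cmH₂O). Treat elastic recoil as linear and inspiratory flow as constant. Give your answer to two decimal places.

2.25

Elastic work ≈ ½ × (Pplat − PEEP) × Vt = 0.5 × (18.8 − 9) × 0.460 L = 0.5 × 9.8 × 0.460 = 2.254 L·cmH2O.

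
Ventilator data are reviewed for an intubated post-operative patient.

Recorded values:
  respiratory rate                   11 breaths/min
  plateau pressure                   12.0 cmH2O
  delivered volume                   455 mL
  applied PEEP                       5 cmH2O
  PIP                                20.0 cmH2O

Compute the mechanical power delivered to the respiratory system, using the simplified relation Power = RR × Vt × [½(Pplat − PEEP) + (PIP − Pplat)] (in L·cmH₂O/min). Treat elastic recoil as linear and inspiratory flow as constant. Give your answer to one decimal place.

Per-breath work = Vt × [½(Pplat−PEEP) + (PIP−Pplat)] = 0.455 × [0.5×7.0 + 8.0] = 0.455 × 11.5 = 5.233 L·cmH2O.
Power = 11 × 5.233 = 57.563 L·cmH2O/min.

57.6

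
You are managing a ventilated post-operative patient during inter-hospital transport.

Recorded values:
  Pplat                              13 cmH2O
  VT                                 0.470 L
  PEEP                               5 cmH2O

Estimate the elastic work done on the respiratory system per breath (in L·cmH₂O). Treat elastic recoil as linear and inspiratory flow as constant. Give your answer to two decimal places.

Elastic work ≈ ½ × (Pplat − PEEP) × Vt = 0.5 × (13 − 5) × 0.470 L = 0.5 × 8.0 × 0.470 = 1.88 L·cmH2O.

1.88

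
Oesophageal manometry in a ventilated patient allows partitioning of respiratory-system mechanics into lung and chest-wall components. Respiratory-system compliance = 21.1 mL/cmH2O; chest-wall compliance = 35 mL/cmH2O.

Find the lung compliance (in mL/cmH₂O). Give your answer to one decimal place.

1/CL = 1/Crs − 1/Ccw.
1/CL = 1/21.1 − 1/35 = 0.01882.
CL = 53.135 mL/cmH2O.

53.1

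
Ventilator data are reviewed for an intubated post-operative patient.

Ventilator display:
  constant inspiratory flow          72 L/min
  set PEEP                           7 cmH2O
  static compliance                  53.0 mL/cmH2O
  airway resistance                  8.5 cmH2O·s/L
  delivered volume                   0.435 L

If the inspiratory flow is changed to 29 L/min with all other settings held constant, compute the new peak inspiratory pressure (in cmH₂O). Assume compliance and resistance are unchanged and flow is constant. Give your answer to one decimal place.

Flow: 72 L/min ÷ 60 = 1.2 L/s.
New flow: 29 L/min ÷ 60 = 0.4833 L/s.
PIP = Vt/C + R·V̇ + PEEP (constant-flow equation of motion).
Only the resistive term changes: ΔPIP = R × ΔV̇ = 8.5 × (0.4833 − 1.2) = 8.5 × -0.7167 = -6.092 cmH2O.
Original PIP = 435/53.0 + 8.5×1.2 + 7 = 25.408 cmH2O; new PIP = 25.408 + (-6.092) = 19.316 cmH2O.

19.3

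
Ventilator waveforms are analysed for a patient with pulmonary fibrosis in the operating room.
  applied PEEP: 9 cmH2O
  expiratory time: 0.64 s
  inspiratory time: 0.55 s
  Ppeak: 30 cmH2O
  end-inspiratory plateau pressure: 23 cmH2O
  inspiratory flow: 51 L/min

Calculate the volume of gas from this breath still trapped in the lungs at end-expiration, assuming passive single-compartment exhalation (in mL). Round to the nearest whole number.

Flow: 51 L/min ÷ 60 = 0.85 L/s.
Vt = flow × Ti = 0.85 L/s × 0.55 s × 1000 mL/L = 467.5 mL.
R = (PIP − Pplat)/V̇ = (30 − 23) / 0.85 = 7.0/0.85 = 8.235 cmH2O·s/L.
C = Vt/(Pplat − PEEP) = 467.5 / (23 − 9) = 467.5/14.0 = 33.393 mL/cmH2O.
τ = R × C = 8.235 × 0.03339 L/cmH2O = 0.275 s.
Fraction remaining = e^(−Te/τ) = e^(−0.64/0.275) = 0.09756.
Trapped volume = 467.5 × 0.09756 = 45.609 mL.

46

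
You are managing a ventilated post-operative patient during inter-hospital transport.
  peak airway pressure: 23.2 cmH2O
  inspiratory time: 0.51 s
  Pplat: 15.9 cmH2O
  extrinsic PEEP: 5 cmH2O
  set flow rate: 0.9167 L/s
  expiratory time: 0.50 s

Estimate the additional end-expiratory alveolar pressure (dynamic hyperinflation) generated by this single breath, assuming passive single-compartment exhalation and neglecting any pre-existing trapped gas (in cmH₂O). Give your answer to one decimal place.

2.5

Vt = flow × Ti = 0.9167 L/s × 0.51 s × 1000 mL/L = 467.52 mL.
R = (PIP − Pplat)/V̇ = (23.2 − 15.9) / 0.9167 = 7.3/0.9167 = 7.963 cmH2O·s/L.
C = Vt/(Pplat − PEEP) = 467.52 / (15.9 − 5) = 467.52/10.9 = 42.892 mL/cmH2O.
τ = R × C = 7.963 × 0.04289 L/cmH2O = 0.3415 s.
Fraction remaining = e^(−Te/τ) = e^(−0.50/0.3415) = 0.2313; trapped volume = 467.52 × 0.2313 = 108.14 mL.
Additional alveolar pressure from trapping ≈ V_trapped / C = 108.14 / 42.892 = 2.521 cmH2O.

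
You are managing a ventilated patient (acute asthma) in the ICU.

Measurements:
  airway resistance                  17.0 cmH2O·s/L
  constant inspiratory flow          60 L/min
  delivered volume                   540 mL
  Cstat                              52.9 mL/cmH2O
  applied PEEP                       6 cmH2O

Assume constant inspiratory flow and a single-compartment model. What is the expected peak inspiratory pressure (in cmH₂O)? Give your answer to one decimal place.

33.2

Flow: 60 L/min ÷ 60 = 1 L/s.
Equation of motion (constant flow): PIP = Vt/C + R·V̇ + PEEP.
PIP = 540/52.9 + 17.0×1 + 6 = 10.208 + 17.0 + 6 = 33.208 cmH2O.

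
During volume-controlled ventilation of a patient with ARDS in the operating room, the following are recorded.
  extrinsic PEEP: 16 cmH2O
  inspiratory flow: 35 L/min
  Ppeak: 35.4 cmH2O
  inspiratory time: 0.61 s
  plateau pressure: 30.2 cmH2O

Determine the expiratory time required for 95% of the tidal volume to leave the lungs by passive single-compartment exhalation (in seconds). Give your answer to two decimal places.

Flow: 35 L/min ÷ 60 = 0.5833 L/s.
Vt = flow × Ti = 0.5833 L/s × 0.61 s × 1000 mL/L = 355.81 mL.
R = (PIP − Pplat)/V̇ = (35.4 − 30.2) / 0.5833 = 5.2/0.5833 = 8.915 cmH2O·s/L.
C = Vt/(Pplat − PEEP) = 355.81 / (30.2 − 16) = 355.81/14.2 = 25.057 mL/cmH2O.
τ = R × C = 8.915 × 0.02506 L/cmH2O = 0.2234 s.
t = −τ·ln(1 − 0.95) = −0.2234·ln(0.05) = 0.6692 s.

0.67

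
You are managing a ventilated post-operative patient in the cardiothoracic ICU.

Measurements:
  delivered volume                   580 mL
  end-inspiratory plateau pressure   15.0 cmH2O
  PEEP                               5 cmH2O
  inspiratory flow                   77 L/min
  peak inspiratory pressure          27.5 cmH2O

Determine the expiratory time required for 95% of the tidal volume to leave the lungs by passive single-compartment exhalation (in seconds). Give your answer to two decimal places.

Flow: 77 L/min ÷ 60 = 1.2833 L/s.
R = (PIP − Pplat)/V̇ = (27.5 − 15.0) / 1.2833 = 12.5/1.2833 = 9.741 cmH2O·s/L.
C = Vt/(Pplat − PEEP) = 580.0 / (15.0 − 5) = 580.0/10.0 = 58.0 mL/cmH2O.
τ = R × C = 9.741 × 0.058 L/cmH2O = 0.565 s.
t = −τ·ln(1 − 0.95) = −0.565·ln(0.05) = 1.693 s.

1.69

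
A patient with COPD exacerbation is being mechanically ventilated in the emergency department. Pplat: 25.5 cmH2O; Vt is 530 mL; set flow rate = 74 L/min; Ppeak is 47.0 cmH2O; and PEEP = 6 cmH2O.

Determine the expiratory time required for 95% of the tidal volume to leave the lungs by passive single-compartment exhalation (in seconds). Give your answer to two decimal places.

1.42

Flow: 74 L/min ÷ 60 = 1.2333 L/s.
R = (PIP − Pplat)/V̇ = (47.0 − 25.5) / 1.2333 = 21.5/1.2333 = 17.433 cmH2O·s/L.
C = Vt/(Pplat − PEEP) = 530.0 / (25.5 − 6) = 530.0/19.5 = 27.179 mL/cmH2O.
τ = R × C = 17.433 × 0.02718 L/cmH2O = 0.4738 s.
t = −τ·ln(1 − 0.95) = −0.4738·ln(0.05) = 1.419 s.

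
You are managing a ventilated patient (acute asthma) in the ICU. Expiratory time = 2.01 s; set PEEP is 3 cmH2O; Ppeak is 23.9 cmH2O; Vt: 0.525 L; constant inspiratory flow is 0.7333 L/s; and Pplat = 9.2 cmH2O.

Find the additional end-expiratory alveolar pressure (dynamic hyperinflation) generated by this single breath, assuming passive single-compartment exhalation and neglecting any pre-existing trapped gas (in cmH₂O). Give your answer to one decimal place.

1.9

R = (PIP − Pplat)/V̇ = (23.9 − 9.2) / 0.7333 = 14.7/0.7333 = 20.046 cmH2O·s/L.
C = Vt/(Pplat − PEEP) = 525.0 / (9.2 − 3) = 525.0/6.2 = 84.677 mL/cmH2O.
τ = R × C = 20.046 × 0.08468 L/cmH2O = 1.697 s.
Fraction remaining = e^(−Te/τ) = e^(−2.01/1.697) = 0.3059; trapped volume = 525.0 × 0.3059 = 160.6 mL.
Additional alveolar pressure from trapping ≈ V_trapped / C = 160.6 / 84.677 = 1.897 cmH2O.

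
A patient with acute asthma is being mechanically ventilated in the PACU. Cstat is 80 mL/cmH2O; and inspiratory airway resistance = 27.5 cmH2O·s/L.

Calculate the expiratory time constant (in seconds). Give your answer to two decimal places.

2.20

τ = R × C = 27.5 × 80 mL/cmH2O = 27.5 × 0.080 L/cmH2O = 2.2 s.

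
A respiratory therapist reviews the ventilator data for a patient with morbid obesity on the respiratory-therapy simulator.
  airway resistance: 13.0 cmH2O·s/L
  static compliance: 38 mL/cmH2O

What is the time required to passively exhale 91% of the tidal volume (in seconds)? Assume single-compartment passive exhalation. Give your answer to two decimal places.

τ = R × C = 13.0 × 38 mL/cmH2O = 13.0 × 0.038 L/cmH2O = 0.494 s.
Exhaled fraction f = 1 − e^(−t/τ) → t = −τ·ln(1 − f) = −0.494·ln(0.09) = 1.19 s.

1.19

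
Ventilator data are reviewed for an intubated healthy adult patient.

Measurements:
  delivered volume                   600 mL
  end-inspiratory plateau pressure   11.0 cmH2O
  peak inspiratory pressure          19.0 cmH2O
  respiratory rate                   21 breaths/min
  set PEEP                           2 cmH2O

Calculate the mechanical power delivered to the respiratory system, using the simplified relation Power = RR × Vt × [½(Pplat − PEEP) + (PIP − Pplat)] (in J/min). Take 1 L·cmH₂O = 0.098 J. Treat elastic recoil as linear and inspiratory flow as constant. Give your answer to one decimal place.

Per-breath work = Vt × [½(Pplat−PEEP) + (PIP−Pplat)] = 0.600 × [0.5×9.0 + 8.0] = 0.600 × 12.5 = 7.5 L·cmH2O.
Power = 21 × 7.5 = 157.5 L·cmH2O/min.
× 0.098 J/(L·cmH2O) → 15.435 J/min.

15.4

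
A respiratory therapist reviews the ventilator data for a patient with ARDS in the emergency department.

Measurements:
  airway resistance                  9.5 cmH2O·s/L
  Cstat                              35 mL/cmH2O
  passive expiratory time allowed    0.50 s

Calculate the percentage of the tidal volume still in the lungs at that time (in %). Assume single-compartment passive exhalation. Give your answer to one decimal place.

τ = R × C = 9.5 × 35 mL/cmH2O = 9.5 × 0.035 L/cmH2O = 0.3325 s.
Passive exhalation: V(t)/V₀ = e^(−t/τ) = e^(−0.50/0.3325) = 0.2223.
Fraction remaining = 0.2223 → 22.23%.

22.2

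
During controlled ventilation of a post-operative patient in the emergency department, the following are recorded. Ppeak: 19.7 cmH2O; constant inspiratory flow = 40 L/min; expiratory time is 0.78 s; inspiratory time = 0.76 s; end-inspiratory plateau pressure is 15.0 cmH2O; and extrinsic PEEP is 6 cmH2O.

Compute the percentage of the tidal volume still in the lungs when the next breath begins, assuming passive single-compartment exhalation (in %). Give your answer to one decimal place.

Flow: 40 L/min ÷ 60 = 0.6667 L/s.
Vt = flow × Ti = 0.6667 L/s × 0.76 s × 1000 mL/L = 506.69 mL.
R = (PIP − Pplat)/V̇ = (19.7 − 15.0) / 0.6667 = 4.7/0.6667 = 7.05 cmH2O·s/L.
C = Vt/(Pplat − PEEP) = 506.69 / (15.0 − 6) = 506.69/9.0 = 56.299 mL/cmH2O.
τ = R × C = 7.05 × 0.0563 L/cmH2O = 0.3969 s.
Fraction remaining at end-expiration = e^(−Te/τ) = e^(−0.78/0.3969) = 0.1401 → 14.01%.

14.0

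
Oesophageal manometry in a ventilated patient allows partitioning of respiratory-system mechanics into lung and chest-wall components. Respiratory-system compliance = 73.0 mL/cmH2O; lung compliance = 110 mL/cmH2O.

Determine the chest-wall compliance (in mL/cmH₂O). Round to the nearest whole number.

217

1/Ccw = 1/Crs − 1/CL.
1/Ccw = 1/73.0 − 1/110 = 0.004608.
Ccw = 217.01 mL/cmH2O.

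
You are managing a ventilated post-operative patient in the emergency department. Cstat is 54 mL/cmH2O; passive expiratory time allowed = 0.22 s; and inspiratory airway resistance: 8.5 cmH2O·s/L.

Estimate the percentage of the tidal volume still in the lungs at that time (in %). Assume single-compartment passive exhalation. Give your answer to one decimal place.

61.9

τ = R × C = 8.5 × 54 mL/cmH2O = 8.5 × 0.054 L/cmH2O = 0.459 s.
Passive exhalation: V(t)/V₀ = e^(−t/τ) = e^(−0.22/0.459) = 0.6192.
Fraction remaining = 0.6192 → 61.92%.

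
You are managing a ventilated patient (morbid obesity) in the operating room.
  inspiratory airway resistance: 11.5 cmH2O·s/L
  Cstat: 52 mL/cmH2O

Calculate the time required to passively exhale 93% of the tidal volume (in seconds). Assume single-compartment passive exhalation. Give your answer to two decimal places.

τ = R × C = 11.5 × 52 mL/cmH2O = 11.5 × 0.052 L/cmH2O = 0.598 s.
Exhaled fraction f = 1 − e^(−t/τ) → t = −τ·ln(1 − f) = −0.598·ln(0.07) = 1.59 s.

1.59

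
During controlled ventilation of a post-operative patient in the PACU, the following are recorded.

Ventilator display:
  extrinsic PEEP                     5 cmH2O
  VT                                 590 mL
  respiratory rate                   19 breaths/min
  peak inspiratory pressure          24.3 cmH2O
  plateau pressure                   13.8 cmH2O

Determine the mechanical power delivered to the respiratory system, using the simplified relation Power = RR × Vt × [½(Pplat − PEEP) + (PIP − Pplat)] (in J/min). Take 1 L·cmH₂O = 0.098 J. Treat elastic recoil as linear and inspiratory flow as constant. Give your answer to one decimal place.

Per-breath work = Vt × [½(Pplat−PEEP) + (PIP−Pplat)] = 0.590 × [0.5×8.8 + 10.5] = 0.590 × 14.9 = 8.791 L·cmH2O.
Power = 19 × 8.791 = 167.03 L·cmH2O/min.
× 0.098 J/(L·cmH2O) → 16.369 J/min.

16.4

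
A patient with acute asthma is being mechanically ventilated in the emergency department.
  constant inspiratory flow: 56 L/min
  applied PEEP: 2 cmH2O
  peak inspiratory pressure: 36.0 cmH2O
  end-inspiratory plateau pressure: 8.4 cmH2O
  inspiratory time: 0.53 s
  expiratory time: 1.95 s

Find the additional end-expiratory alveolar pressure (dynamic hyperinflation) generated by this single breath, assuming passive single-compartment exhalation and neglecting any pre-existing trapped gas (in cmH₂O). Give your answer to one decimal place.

Flow: 56 L/min ÷ 60 = 0.9333 L/s.
Vt = flow × Ti = 0.9333 L/s × 0.53 s × 1000 mL/L = 494.65 mL.
R = (PIP − Pplat)/V̇ = (36.0 − 8.4) / 0.9333 = 27.6/0.9333 = 29.572 cmH2O·s/L.
C = Vt/(Pplat − PEEP) = 494.65 / (8.4 − 2) = 494.65/6.4 = 77.289 mL/cmH2O.
τ = R × C = 29.572 × 0.07729 L/cmH2O = 2.286 s.
Fraction remaining = e^(−Te/τ) = e^(−1.95/2.286) = 0.4261; trapped volume = 494.65 × 0.4261 = 210.77 mL.
Additional alveolar pressure from trapping ≈ V_trapped / C = 210.77 / 77.289 = 2.727 cmH2O.

2.7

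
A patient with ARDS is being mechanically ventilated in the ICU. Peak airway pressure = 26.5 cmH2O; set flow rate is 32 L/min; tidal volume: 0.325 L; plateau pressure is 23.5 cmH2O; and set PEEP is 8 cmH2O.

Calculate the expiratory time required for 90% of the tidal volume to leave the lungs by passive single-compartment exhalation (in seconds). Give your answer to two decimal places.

Flow: 32 L/min ÷ 60 = 0.5333 L/s.
R = (PIP − Pplat)/V̇ = (26.5 − 23.5) / 0.5333 = 3.0/0.5333 = 5.625 cmH2O·s/L.
C = Vt/(Pplat − PEEP) = 325.0 / (23.5 − 8) = 325.0/15.5 = 20.968 mL/cmH2O.
τ = R × C = 5.625 × 0.02097 L/cmH2O = 0.118 s.
t = −τ·ln(1 − 0.90) = −0.118·ln(0.1) = 0.2717 s.

0.27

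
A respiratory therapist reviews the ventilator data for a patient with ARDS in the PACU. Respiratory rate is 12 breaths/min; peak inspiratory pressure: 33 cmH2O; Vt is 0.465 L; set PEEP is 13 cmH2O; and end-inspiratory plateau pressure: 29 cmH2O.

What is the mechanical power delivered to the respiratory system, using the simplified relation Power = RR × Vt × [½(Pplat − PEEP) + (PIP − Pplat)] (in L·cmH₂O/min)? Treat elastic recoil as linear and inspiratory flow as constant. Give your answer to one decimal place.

67.0

Per-breath work = Vt × [½(Pplat−PEEP) + (PIP−Pplat)] = 0.465 × [0.5×16.0 + 4.0] = 0.465 × 12.0 = 5.58 L·cmH2O.
Power = 12 × 5.58 = 66.96 L·cmH2O/min.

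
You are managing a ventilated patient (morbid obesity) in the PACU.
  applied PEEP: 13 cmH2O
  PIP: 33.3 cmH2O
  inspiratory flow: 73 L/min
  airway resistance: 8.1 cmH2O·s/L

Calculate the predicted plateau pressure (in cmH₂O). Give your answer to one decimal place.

Flow: 73 L/min ÷ 60 = 1.2167 L/s.
Pplat = PIP − Raw × flow = 33.3 − 8.1 × 1.2167 = 33.3 − 9.855 = 23.445 cmH2O.

23.4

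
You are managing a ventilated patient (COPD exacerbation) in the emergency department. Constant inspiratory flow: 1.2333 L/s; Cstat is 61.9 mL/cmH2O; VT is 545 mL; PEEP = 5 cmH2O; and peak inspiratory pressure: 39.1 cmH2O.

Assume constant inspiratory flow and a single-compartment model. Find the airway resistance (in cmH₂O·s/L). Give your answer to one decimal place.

Equation of motion (constant flow): PIP = Vt/C + R·V̇ + PEEP.
R·V̇ = PIP − Vt/C − PEEP = 39.1 − 545/61.9 − 5 = 39.1 − 8.805 − 5 = 25.295 cmH2O.
R = 25.295 / 1.2333 = 20.51 cmH2O·s/L.

20.5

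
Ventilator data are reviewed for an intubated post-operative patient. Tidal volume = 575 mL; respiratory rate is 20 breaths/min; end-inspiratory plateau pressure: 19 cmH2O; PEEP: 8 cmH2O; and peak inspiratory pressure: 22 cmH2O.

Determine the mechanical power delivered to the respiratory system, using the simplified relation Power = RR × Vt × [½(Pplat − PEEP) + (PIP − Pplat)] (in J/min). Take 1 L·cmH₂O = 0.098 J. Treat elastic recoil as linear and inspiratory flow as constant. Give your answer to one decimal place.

9.6

Per-breath work = Vt × [½(Pplat−PEEP) + (PIP−Pplat)] = 0.575 × [0.5×11.0 + 3.0] = 0.575 × 8.5 = 4.888 L·cmH2O.
Power = 20 × 4.888 = 97.76 L·cmH2O/min.
× 0.098 J/(L·cmH2O) → 9.58 J/min.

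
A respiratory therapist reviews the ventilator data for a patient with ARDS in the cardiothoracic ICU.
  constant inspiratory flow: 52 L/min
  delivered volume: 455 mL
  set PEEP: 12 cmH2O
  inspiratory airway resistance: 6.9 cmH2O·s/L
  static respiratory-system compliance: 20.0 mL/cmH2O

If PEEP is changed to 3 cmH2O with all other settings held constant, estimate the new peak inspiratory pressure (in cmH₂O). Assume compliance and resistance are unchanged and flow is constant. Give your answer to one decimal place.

Flow: 52 L/min ÷ 60 = 0.8667 L/s.
PIP = Vt/C + R·V̇ + PEEP (constant-flow equation of motion).
Only the baseline term changes: ΔPIP = ΔPEEP = 3 − 12 = -9.0 cmH2O.
Original PIP = 455/20.0 + 6.9×0.8667 + 12 = 40.73 cmH2O; new PIP = 40.73 + (-9.0) = 31.73 cmH2O.

31.7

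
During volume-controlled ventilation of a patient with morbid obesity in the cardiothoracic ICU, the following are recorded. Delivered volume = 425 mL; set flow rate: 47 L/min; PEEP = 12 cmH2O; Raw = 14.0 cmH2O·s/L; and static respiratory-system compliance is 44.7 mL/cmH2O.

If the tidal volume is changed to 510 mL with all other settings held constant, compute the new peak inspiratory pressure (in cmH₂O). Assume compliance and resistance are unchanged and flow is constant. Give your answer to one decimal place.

34.4

Flow: 47 L/min ÷ 60 = 0.7833 L/s.
PIP = Vt/C + R·V̇ + PEEP (constant-flow equation of motion).
Only the elastic term changes: ΔPIP = ΔVt / C = (510 − 425) / 44.7 = 1.902 cmH2O.
Original PIP = 425/44.7 + 14.0×0.7833 + 12 = 32.474 cmH2O; new PIP = 32.474 + (1.902) = 34.376 cmH2O.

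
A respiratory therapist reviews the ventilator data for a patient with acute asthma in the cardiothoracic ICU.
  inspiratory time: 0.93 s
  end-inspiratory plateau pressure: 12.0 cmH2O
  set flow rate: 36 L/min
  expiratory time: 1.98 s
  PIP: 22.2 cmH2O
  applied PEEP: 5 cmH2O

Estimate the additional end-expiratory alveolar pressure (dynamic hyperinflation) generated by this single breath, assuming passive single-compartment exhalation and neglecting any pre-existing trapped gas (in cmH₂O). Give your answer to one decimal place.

1.6

Flow: 36 L/min ÷ 60 = 0.6 L/s.
Vt = flow × Ti = 0.6 L/s × 0.93 s × 1000 mL/L = 558.0 mL.
R = (PIP − Pplat)/V̇ = (22.2 − 12.0) / 0.6 = 10.2/0.6 = 17.0 cmH2O·s/L.
C = Vt/(Pplat − PEEP) = 558.0 / (12.0 − 5) = 558.0/7.0 = 79.714 mL/cmH2O.
τ = R × C = 17.0 × 0.07971 L/cmH2O = 1.355 s.
Fraction remaining = e^(−Te/τ) = e^(−1.98/1.355) = 0.2319; trapped volume = 558.0 × 0.2319 = 129.4 mL.
Additional alveolar pressure from trapping ≈ V_trapped / C = 129.4 / 79.714 = 1.623 cmH2O.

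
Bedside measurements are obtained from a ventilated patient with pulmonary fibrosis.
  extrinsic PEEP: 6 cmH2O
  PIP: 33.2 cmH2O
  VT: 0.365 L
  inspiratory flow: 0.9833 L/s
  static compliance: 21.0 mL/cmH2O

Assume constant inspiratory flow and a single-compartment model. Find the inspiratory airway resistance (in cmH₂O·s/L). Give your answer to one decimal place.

10.0

Equation of motion (constant flow): PIP = Vt/C + R·V̇ + PEEP.
R·V̇ = PIP − Vt/C − PEEP = 33.2 − 365/21.0 − 6 = 33.2 − 17.381 − 6 = 9.819 cmH2O.
R = 9.819 / 0.9833 = 9.986 cmH2O·s/L.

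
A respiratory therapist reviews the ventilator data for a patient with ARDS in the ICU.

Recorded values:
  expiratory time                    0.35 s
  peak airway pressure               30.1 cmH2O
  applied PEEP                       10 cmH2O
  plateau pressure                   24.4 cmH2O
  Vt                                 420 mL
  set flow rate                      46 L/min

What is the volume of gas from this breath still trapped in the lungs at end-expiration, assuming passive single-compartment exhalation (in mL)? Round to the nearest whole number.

84

Flow: 46 L/min ÷ 60 = 0.7667 L/s.
R = (PIP − Pplat)/V̇ = (30.1 − 24.4) / 0.7667 = 5.7/0.7667 = 7.434 cmH2O·s/L.
C = Vt/(Pplat − PEEP) = 420.0 / (24.4 − 10) = 420.0/14.4 = 29.167 mL/cmH2O.
τ = R × C = 7.434 × 0.02917 L/cmH2O = 0.2168 s.
Fraction remaining = e^(−Te/τ) = e^(−0.35/0.2168) = 0.199.
Trapped volume = 420.0 × 0.199 = 83.58 mL.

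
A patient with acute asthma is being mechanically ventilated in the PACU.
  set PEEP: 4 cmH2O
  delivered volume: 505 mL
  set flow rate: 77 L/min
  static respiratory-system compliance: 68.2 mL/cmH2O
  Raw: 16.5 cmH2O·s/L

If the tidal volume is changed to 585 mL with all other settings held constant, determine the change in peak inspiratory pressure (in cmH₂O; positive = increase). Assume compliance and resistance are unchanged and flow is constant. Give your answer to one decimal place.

PIP = Vt/C + R·V̇ + PEEP (constant-flow equation of motion).
Only the elastic term changes: ΔPIP = ΔVt / C = (585 − 505) / 68.2 = 1.173 cmH2O.

1.2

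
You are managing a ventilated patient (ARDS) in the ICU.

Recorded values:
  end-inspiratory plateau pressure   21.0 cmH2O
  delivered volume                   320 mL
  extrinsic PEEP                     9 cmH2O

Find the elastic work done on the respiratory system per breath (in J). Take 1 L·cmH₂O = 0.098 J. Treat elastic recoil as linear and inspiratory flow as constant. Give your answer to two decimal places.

Elastic work ≈ ½ × (Pplat − PEEP) × Vt = 0.5 × (21.0 − 9) × 0.320 L = 0.5 × 12.0 × 0.320 = 1.92 L·cmH2O.
× 0.098 J/(L·cmH2O) → 0.1882 J.

0.19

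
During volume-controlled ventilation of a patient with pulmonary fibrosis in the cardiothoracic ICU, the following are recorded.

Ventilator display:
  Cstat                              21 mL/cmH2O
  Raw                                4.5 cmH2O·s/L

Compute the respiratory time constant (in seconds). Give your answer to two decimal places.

0.09

τ = R × C = 4.5 × 21 mL/cmH2O = 4.5 × 0.021 L/cmH2O = 0.0945 s.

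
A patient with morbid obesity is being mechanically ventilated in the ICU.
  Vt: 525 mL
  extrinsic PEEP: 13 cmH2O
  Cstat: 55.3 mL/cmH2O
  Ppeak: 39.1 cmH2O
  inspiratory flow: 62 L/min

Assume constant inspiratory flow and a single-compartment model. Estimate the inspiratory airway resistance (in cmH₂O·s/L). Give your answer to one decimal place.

16.1

Flow: 62 L/min ÷ 60 = 1.0333 L/s.
Equation of motion (constant flow): PIP = Vt/C + R·V̇ + PEEP.
R·V̇ = PIP − Vt/C − PEEP = 39.1 − 525/55.3 − 13 = 39.1 − 9.494 − 13 = 16.606 cmH2O.
R = 16.606 / 1.0333 = 16.071 cmH2O·s/L.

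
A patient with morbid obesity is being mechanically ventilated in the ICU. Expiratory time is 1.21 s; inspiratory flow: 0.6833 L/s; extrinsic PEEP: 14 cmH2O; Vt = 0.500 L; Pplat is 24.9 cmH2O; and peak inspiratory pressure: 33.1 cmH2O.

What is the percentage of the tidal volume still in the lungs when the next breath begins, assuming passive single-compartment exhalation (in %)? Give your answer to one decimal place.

11.1

R = (PIP − Pplat)/V̇ = (33.1 − 24.9) / 0.6833 = 8.2/0.6833 = 12.001 cmH2O·s/L.
C = Vt/(Pplat − PEEP) = 500.0 / (24.9 − 14) = 500.0/10.9 = 45.872 mL/cmH2O.
τ = R × C = 12.001 × 0.04587 L/cmH2O = 0.5505 s.
Fraction remaining at end-expiration = e^(−Te/τ) = e^(−1.21/0.5505) = 0.111 → 11.1%.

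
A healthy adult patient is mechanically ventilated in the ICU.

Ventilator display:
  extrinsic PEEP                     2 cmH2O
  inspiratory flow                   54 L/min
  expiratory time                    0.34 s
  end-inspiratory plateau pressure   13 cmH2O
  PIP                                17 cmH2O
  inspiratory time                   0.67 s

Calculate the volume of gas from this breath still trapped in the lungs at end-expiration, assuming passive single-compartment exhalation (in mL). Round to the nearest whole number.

Flow: 54 L/min ÷ 60 = 0.9 L/s.
Vt = flow × Ti = 0.9 L/s × 0.67 s × 1000 mL/L = 603.0 mL.
R = (PIP − Pplat)/V̇ = (17 − 13) / 0.9 = 4.0/0.9 = 4.444 cmH2O·s/L.
C = Vt/(Pplat − PEEP) = 603.0 / (13 − 2) = 603.0/11.0 = 54.818 mL/cmH2O.
τ = R × C = 4.444 × 0.05482 L/cmH2O = 0.2436 s.
Fraction remaining = e^(−Te/τ) = e^(−0.34/0.2436) = 0.2477.
Trapped volume = 603.0 × 0.2477 = 149.36 mL.

149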